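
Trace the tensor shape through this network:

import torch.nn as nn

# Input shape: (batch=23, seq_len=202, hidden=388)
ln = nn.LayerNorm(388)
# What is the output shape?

Input shape: (23, 202, 388)
Output shape: (23, 202, 388)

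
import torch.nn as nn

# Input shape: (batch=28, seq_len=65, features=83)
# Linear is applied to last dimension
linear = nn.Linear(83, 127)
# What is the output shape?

Input shape: (28, 65, 83)
Output shape: (28, 65, 127)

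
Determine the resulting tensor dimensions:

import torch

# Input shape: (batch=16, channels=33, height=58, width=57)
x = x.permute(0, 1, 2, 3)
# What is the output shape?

Input shape: (16, 33, 58, 57)
Output shape: (16, 33, 58, 57)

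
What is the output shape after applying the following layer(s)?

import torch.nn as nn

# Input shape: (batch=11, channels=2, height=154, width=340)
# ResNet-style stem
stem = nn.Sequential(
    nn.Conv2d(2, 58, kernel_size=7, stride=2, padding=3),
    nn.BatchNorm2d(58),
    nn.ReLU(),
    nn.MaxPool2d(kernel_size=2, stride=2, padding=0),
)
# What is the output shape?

Input shape: (11, 2, 154, 340)
  -> after Conv2d 7x7 stride=2: (11, 58, 77, 170)
Output shape: (11, 58, 38, 85)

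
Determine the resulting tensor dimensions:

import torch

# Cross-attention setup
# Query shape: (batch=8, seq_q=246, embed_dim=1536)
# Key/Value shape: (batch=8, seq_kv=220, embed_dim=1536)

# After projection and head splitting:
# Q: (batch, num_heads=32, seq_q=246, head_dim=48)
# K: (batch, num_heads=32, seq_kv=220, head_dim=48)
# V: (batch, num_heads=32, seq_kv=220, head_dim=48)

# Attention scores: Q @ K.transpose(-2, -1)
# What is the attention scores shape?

Input shape: (8, 246, 1536)
Output shape: (8, 32, 246, 220)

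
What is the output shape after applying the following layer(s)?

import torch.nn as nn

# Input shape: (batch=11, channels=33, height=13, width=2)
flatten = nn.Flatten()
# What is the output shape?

Input shape: (11, 33, 13, 2)
Output shape: (11, 858)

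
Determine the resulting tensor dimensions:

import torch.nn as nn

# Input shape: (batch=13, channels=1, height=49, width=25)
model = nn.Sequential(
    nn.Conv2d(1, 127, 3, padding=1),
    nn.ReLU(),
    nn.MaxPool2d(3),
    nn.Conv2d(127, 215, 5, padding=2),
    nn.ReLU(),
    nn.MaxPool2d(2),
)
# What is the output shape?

Input shape: (13, 1, 49, 25)
  -> after first Conv2d: (13, 127, 49, 25)
  -> after first MaxPool2d: (13, 127, 16, 8)
  -> after second Conv2d: (13, 215, 16, 8)
Output shape: (13, 215, 8, 4)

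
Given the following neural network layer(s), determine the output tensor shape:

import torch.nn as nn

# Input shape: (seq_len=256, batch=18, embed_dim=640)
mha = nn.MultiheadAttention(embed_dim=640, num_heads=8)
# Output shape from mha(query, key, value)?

Input shape: (256, 18, 640)
Output shape: (256, 18, 640)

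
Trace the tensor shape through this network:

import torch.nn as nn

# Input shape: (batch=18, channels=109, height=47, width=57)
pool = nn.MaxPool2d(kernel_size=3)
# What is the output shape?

Input shape: (18, 109, 47, 57)
Output shape: (18, 109, 15, 19)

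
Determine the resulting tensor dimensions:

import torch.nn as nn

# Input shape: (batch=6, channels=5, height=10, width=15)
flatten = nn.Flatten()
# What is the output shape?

Input shape: (6, 5, 10, 15)
Output shape: (6, 750)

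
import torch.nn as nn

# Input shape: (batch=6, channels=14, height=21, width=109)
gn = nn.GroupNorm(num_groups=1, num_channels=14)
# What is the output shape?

Input shape: (6, 14, 21, 109)
Output shape: (6, 14, 21, 109)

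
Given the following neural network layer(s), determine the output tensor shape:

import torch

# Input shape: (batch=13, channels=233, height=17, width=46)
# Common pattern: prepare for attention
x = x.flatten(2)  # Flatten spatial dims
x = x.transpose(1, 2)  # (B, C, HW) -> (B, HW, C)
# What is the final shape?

Input shape: (13, 233, 17, 46)
  -> after flatten(2): (13, 233, 782)
Output shape: (13, 782, 233)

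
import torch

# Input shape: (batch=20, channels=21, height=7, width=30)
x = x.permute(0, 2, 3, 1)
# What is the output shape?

Input shape: (20, 21, 7, 30)
Output shape: (20, 7, 30, 21)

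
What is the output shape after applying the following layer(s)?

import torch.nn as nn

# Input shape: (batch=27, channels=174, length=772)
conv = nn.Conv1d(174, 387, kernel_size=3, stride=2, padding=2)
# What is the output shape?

Input shape: (27, 174, 772)
Output shape: (27, 387, 387)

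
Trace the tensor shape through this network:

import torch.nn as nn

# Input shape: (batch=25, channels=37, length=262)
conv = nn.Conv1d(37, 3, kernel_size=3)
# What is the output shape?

Input shape: (25, 37, 262)
Output shape: (25, 3, 260)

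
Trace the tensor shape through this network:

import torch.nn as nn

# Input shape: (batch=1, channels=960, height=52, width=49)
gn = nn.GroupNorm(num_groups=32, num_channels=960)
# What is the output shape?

Input shape: (1, 960, 52, 49)
Output shape: (1, 960, 52, 49)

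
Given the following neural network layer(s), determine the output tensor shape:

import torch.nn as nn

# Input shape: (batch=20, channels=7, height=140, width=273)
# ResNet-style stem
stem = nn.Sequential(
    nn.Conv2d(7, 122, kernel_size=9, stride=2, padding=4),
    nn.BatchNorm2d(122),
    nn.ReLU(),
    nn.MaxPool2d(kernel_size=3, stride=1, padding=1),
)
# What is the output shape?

Input shape: (20, 7, 140, 273)
  -> after Conv2d 9x9 stride=2: (20, 122, 70, 137)
Output shape: (20, 122, 70, 137)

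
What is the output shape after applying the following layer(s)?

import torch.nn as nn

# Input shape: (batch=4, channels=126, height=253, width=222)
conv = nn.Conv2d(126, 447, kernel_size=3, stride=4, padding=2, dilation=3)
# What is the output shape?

Input shape: (4, 126, 253, 222)
Output shape: (4, 447, 63, 55)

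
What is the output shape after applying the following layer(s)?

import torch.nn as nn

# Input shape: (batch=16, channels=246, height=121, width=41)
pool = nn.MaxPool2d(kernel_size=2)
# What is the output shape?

Input shape: (16, 246, 121, 41)
Output shape: (16, 246, 60, 20)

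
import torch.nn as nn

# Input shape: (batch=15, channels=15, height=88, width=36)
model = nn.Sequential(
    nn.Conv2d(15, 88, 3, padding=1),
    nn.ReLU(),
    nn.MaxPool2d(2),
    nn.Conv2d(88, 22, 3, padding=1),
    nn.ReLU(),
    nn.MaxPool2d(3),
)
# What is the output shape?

Input shape: (15, 15, 88, 36)
  -> after first Conv2d: (15, 88, 88, 36)
  -> after first MaxPool2d: (15, 88, 44, 18)
  -> after second Conv2d: (15, 22, 44, 18)
Output shape: (15, 22, 14, 6)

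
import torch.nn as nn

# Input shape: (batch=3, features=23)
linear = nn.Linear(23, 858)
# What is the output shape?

Input shape: (3, 23)
Output shape: (3, 858)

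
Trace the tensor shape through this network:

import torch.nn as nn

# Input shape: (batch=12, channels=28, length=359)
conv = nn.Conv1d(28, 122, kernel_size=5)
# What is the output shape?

Input shape: (12, 28, 359)
Output shape: (12, 122, 355)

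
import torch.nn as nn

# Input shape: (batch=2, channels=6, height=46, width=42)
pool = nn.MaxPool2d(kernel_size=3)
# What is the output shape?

Input shape: (2, 6, 46, 42)
Output shape: (2, 6, 15, 14)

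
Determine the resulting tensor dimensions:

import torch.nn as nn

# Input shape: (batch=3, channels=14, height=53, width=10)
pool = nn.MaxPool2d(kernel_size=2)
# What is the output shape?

Input shape: (3, 14, 53, 10)
Output shape: (3, 14, 26, 5)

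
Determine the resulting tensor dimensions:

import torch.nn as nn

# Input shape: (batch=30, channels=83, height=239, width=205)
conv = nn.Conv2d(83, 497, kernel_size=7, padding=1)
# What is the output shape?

Input shape: (30, 83, 239, 205)
Output shape: (30, 497, 235, 201)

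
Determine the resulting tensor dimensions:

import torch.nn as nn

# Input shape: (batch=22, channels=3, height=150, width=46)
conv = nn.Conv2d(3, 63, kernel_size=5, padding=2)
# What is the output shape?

Input shape: (22, 3, 150, 46)
Output shape: (22, 63, 150, 46)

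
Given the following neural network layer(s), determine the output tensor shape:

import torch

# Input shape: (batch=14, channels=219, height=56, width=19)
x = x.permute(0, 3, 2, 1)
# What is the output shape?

Input shape: (14, 219, 56, 19)
Output shape: (14, 19, 56, 219)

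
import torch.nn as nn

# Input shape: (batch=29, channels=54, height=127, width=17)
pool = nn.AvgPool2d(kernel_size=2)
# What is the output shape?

Input shape: (29, 54, 127, 17)
Output shape: (29, 54, 63, 8)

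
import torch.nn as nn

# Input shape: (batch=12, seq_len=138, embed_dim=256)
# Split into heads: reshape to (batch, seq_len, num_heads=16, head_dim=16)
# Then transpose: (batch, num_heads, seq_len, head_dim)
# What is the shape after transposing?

Input shape: (12, 138, 256)
  -> after reshape: (12, 138, 16, 16)
Output shape: (12, 16, 138, 16)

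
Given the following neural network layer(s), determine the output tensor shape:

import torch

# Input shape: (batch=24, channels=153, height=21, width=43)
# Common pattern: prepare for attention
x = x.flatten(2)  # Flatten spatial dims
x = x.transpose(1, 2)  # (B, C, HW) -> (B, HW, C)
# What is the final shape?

Input shape: (24, 153, 21, 43)
  -> after flatten(2): (24, 153, 903)
Output shape: (24, 903, 153)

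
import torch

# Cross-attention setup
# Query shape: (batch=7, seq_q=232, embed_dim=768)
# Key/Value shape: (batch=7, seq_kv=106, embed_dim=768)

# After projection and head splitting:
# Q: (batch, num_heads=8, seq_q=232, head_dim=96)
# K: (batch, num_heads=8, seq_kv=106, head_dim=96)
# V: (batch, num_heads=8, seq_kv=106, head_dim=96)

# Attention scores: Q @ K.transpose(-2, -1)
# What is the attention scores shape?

Input shape: (7, 232, 768)
Output shape: (7, 8, 232, 106)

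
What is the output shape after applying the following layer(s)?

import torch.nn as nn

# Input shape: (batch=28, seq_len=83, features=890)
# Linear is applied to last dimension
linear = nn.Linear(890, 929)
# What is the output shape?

Input shape: (28, 83, 890)
Output shape: (28, 83, 929)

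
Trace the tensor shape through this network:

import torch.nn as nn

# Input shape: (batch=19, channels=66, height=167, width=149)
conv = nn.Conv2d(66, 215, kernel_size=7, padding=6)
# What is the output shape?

Input shape: (19, 66, 167, 149)
Output shape: (19, 215, 173, 155)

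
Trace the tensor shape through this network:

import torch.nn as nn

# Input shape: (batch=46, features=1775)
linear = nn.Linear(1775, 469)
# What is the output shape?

Input shape: (46, 1775)
Output shape: (46, 469)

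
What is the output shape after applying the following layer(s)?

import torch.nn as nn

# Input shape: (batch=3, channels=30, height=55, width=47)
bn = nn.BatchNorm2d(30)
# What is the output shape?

Input shape: (3, 30, 55, 47)
Output shape: (3, 30, 55, 47)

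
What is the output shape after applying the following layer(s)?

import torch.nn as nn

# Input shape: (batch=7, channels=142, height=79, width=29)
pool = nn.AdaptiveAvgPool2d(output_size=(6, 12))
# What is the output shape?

Input shape: (7, 142, 79, 29)
Output shape: (7, 142, 6, 12)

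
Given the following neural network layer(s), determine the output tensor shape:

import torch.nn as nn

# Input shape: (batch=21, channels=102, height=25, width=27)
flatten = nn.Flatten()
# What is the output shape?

Input shape: (21, 102, 25, 27)
Output shape: (21, 68850)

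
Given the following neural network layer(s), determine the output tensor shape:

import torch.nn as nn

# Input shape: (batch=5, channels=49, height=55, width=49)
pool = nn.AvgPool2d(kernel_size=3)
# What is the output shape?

Input shape: (5, 49, 55, 49)
Output shape: (5, 49, 18, 16)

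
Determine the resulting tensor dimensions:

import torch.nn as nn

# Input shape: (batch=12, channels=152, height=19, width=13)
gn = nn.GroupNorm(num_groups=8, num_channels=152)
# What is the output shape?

Input shape: (12, 152, 19, 13)
Output shape: (12, 152, 19, 13)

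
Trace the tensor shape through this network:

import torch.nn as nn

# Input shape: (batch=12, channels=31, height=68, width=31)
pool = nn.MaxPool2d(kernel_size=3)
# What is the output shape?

Input shape: (12, 31, 68, 31)
Output shape: (12, 31, 22, 10)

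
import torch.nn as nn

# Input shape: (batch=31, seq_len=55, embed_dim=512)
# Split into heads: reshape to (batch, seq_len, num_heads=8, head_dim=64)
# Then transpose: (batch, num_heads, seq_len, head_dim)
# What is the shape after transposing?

Input shape: (31, 55, 512)
  -> after reshape: (31, 55, 8, 64)
Output shape: (31, 8, 55, 64)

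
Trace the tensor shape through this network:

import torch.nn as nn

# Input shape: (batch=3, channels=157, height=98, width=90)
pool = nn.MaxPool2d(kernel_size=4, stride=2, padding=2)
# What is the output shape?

Input shape: (3, 157, 98, 90)
Output shape: (3, 157, 50, 46)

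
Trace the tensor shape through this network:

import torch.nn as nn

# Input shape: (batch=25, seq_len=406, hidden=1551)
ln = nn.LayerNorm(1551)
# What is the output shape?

Input shape: (25, 406, 1551)
Output shape: (25, 406, 1551)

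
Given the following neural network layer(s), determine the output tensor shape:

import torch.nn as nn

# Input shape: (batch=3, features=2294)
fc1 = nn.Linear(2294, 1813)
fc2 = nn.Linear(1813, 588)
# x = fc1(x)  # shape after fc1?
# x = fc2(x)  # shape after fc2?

Input shape: (3, 2294)
  -> after fc1: (3, 1813)
Output shape: (3, 588)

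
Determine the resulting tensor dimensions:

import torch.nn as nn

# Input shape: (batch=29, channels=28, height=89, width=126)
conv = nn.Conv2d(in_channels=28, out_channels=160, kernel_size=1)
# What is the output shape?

Input shape: (29, 28, 89, 126)
Output shape: (29, 160, 89, 126)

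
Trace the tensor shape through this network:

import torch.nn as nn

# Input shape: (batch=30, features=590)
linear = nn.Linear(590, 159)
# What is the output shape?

Input shape: (30, 590)
Output shape: (30, 159)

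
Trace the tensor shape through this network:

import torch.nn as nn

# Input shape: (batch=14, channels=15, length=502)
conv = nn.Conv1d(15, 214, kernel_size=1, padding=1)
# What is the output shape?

Input shape: (14, 15, 502)
Output shape: (14, 214, 504)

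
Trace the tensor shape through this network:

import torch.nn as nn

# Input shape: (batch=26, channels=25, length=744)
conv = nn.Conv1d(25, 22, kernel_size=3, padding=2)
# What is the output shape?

Input shape: (26, 25, 744)
Output shape: (26, 22, 746)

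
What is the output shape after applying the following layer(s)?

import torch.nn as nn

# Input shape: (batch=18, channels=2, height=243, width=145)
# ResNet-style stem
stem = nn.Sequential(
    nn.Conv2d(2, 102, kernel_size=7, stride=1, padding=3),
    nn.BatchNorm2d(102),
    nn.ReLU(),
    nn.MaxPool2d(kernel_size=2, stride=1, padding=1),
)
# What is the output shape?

Input shape: (18, 2, 243, 145)
  -> after Conv2d 7x7 stride=1: (18, 102, 243, 145)
Output shape: (18, 102, 244, 146)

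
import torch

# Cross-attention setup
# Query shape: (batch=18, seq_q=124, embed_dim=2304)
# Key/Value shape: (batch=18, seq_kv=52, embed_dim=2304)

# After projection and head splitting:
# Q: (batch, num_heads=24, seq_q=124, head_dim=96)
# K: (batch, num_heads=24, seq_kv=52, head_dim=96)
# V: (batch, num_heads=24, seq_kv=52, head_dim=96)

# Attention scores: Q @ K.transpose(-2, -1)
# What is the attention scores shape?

Input shape: (18, 124, 2304)
Output shape: (18, 24, 124, 52)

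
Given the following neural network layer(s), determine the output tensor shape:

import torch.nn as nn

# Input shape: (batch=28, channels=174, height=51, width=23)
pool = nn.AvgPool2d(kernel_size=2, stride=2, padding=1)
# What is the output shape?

Input shape: (28, 174, 51, 23)
Output shape: (28, 174, 26, 12)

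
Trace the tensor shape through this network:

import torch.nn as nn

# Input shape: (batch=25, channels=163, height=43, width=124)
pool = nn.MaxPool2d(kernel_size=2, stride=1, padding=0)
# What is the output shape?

Input shape: (25, 163, 43, 124)
Output shape: (25, 163, 42, 123)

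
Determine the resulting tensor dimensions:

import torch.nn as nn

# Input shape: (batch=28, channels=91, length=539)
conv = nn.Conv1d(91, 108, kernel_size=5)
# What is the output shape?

Input shape: (28, 91, 539)
Output shape: (28, 108, 535)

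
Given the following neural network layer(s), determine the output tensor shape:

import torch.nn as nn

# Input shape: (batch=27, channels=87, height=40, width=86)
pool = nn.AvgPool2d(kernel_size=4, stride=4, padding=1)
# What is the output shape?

Input shape: (27, 87, 40, 86)
Output shape: (27, 87, 10, 22)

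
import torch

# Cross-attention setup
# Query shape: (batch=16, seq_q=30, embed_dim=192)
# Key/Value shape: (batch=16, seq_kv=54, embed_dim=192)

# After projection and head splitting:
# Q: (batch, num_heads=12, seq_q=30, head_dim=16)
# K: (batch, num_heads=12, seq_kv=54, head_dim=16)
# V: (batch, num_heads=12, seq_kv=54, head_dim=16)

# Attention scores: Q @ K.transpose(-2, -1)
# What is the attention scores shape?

Input shape: (16, 30, 192)
Output shape: (16, 12, 30, 54)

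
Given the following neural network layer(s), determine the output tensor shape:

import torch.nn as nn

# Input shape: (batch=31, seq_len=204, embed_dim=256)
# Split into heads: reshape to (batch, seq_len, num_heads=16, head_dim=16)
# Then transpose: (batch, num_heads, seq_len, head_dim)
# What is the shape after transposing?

Input shape: (31, 204, 256)
  -> after reshape: (31, 204, 16, 16)
Output shape: (31, 16, 204, 16)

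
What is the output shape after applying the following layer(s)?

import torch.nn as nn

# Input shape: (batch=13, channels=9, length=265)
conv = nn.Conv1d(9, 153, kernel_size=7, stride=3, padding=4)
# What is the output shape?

Input shape: (13, 9, 265)
Output shape: (13, 153, 89)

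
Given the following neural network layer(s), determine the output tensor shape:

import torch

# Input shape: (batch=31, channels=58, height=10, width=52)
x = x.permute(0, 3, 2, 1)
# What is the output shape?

Input shape: (31, 58, 10, 52)
Output shape: (31, 52, 10, 58)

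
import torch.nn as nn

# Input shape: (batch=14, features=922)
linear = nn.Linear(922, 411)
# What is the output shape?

Input shape: (14, 922)
Output shape: (14, 411)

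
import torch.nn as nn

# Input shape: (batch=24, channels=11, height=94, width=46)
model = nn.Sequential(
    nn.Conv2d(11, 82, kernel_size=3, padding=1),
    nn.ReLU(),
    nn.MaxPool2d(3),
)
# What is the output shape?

Input shape: (24, 11, 94, 46)
  -> after Conv2d: (24, 82, 94, 46)
  -> after ReLU: (24, 82, 94, 46)
Output shape: (24, 82, 31, 15)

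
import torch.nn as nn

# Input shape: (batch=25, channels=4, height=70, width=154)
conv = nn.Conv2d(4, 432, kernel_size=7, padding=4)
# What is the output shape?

Input shape: (25, 4, 70, 154)
Output shape: (25, 432, 72, 156)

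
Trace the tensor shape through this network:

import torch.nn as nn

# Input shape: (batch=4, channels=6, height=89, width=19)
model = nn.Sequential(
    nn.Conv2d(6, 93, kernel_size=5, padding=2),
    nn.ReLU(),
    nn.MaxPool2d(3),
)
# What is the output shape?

Input shape: (4, 6, 89, 19)
  -> after Conv2d: (4, 93, 89, 19)
  -> after ReLU: (4, 93, 89, 19)
Output shape: (4, 93, 29, 6)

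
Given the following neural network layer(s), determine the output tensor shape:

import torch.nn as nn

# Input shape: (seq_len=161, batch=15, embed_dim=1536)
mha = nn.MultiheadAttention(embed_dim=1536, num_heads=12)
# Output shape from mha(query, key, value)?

Input shape: (161, 15, 1536)
Output shape: (161, 15, 1536)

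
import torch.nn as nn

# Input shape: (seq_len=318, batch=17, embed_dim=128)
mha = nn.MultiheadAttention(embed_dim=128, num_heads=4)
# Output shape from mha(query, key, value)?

Input shape: (318, 17, 128)
Output shape: (318, 17, 128)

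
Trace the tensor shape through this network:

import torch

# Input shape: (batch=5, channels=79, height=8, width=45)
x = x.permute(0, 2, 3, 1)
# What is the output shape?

Input shape: (5, 79, 8, 45)
Output shape: (5, 8, 45, 79)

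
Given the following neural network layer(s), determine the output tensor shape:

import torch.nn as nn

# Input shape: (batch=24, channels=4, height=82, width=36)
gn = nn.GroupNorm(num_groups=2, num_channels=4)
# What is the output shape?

Input shape: (24, 4, 82, 36)
Output shape: (24, 4, 82, 36)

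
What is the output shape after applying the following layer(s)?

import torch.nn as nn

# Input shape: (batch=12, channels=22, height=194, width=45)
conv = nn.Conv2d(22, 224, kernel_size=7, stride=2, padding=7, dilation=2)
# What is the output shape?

Input shape: (12, 22, 194, 45)
Output shape: (12, 224, 98, 24)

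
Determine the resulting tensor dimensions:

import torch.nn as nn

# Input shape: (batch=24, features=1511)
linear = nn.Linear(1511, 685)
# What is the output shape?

Input shape: (24, 1511)
Output shape: (24, 685)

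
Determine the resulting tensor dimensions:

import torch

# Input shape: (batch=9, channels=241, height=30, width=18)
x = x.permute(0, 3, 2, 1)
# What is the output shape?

Input shape: (9, 241, 30, 18)
Output shape: (9, 18, 30, 241)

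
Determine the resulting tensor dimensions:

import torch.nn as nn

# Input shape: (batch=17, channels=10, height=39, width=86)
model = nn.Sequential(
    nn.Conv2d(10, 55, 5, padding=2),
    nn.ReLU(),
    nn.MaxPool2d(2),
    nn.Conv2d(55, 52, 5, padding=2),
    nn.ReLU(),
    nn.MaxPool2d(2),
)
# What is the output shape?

Input shape: (17, 10, 39, 86)
  -> after first Conv2d: (17, 55, 39, 86)
  -> after first MaxPool2d: (17, 55, 19, 43)
  -> after second Conv2d: (17, 52, 19, 43)
Output shape: (17, 52, 9, 21)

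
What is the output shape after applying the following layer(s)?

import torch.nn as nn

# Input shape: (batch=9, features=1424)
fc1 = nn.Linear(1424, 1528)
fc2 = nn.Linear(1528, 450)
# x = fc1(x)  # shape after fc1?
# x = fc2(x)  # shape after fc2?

Input shape: (9, 1424)
  -> after fc1: (9, 1528)
Output shape: (9, 450)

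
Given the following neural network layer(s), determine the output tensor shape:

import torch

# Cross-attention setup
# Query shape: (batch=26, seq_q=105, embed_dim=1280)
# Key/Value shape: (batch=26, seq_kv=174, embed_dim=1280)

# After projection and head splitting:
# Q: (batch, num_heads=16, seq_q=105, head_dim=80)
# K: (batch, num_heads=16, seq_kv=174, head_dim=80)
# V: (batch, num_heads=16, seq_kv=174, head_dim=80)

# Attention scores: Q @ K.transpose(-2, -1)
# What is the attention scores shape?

Input shape: (26, 105, 1280)
Output shape: (26, 16, 105, 174)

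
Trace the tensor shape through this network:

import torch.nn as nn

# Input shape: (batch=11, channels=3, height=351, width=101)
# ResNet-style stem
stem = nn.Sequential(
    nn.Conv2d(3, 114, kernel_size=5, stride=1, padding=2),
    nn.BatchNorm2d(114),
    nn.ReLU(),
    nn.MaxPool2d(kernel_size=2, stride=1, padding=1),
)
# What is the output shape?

Input shape: (11, 3, 351, 101)
  -> after Conv2d 5x5 stride=1: (11, 114, 351, 101)
Output shape: (11, 114, 352, 102)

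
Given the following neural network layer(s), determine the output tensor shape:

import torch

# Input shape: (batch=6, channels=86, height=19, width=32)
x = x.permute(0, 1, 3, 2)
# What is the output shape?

Input shape: (6, 86, 19, 32)
Output shape: (6, 86, 32, 19)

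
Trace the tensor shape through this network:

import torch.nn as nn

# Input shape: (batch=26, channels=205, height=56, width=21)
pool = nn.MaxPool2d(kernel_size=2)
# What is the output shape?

Input shape: (26, 205, 56, 21)
Output shape: (26, 205, 28, 10)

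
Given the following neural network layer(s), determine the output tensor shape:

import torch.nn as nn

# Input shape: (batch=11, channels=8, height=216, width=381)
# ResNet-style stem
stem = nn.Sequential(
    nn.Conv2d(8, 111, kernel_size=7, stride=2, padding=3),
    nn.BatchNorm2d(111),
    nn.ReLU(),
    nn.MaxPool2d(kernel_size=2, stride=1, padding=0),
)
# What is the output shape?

Input shape: (11, 8, 216, 381)
  -> after Conv2d 7x7 stride=2: (11, 111, 108, 191)
Output shape: (11, 111, 107, 190)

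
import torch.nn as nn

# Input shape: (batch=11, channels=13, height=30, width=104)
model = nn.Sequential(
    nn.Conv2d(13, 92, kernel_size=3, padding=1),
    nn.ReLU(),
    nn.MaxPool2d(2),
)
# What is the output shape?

Input shape: (11, 13, 30, 104)
  -> after Conv2d: (11, 92, 30, 104)
  -> after ReLU: (11, 92, 30, 104)
Output shape: (11, 92, 15, 52)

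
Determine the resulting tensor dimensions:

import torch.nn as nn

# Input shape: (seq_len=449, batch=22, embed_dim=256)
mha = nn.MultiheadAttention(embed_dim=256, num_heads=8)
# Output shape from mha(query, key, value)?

Input shape: (449, 22, 256)
Output shape: (449, 22, 256)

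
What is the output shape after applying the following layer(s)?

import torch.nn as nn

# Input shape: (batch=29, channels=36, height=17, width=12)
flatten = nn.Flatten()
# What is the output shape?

Input shape: (29, 36, 17, 12)
Output shape: (29, 7344)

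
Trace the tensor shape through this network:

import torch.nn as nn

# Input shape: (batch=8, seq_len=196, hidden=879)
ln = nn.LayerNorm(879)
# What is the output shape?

Input shape: (8, 196, 879)
Output shape: (8, 196, 879)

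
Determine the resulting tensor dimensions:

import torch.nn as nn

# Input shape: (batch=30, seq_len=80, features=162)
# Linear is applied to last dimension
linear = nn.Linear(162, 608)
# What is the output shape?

Input shape: (30, 80, 162)
Output shape: (30, 80, 608)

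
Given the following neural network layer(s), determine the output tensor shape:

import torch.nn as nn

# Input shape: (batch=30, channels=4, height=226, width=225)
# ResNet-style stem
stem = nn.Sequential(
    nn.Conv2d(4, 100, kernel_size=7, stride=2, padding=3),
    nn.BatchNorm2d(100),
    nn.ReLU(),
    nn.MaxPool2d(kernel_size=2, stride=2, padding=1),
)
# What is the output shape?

Input shape: (30, 4, 226, 225)
  -> after Conv2d 7x7 stride=2: (30, 100, 113, 113)
Output shape: (30, 100, 57, 57)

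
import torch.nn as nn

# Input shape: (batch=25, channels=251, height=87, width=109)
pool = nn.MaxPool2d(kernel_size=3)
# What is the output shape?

Input shape: (25, 251, 87, 109)
Output shape: (25, 251, 29, 36)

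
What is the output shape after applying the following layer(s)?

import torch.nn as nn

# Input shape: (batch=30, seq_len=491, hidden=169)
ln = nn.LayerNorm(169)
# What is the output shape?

Input shape: (30, 491, 169)
Output shape: (30, 491, 169)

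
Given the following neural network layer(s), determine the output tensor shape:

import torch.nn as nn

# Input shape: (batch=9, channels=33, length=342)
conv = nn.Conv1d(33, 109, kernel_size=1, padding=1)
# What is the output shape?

Input shape: (9, 33, 342)
Output shape: (9, 109, 344)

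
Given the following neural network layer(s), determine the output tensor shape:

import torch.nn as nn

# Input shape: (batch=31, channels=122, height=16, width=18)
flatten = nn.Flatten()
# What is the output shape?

Input shape: (31, 122, 16, 18)
Output shape: (31, 35136)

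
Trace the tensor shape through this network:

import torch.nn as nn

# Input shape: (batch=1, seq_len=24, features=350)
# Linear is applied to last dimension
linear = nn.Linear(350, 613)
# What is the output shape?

Input shape: (1, 24, 350)
Output shape: (1, 24, 613)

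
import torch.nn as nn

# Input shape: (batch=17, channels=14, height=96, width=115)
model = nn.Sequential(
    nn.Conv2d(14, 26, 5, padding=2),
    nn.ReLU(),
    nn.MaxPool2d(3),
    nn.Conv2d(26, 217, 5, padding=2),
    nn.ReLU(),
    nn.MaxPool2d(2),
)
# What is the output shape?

Input shape: (17, 14, 96, 115)
  -> after first Conv2d: (17, 26, 96, 115)
  -> after first MaxPool2d: (17, 26, 32, 38)
  -> after second Conv2d: (17, 217, 32, 38)
Output shape: (17, 217, 16, 19)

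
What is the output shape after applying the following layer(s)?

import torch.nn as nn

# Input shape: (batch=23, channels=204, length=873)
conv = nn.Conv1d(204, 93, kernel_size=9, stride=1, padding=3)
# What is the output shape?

Input shape: (23, 204, 873)
Output shape: (23, 93, 871)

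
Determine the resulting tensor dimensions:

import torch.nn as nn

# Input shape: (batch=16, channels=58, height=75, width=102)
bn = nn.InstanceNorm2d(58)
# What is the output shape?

Input shape: (16, 58, 75, 102)
Output shape: (16, 58, 75, 102)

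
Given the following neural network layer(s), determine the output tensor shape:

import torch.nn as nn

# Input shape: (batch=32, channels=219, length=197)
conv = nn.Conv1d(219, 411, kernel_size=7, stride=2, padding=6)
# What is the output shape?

Input shape: (32, 219, 197)
Output shape: (32, 411, 102)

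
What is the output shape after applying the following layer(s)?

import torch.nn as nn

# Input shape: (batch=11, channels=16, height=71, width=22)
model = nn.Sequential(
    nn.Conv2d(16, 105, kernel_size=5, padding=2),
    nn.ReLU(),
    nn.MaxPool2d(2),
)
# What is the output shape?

Input shape: (11, 16, 71, 22)
  -> after Conv2d: (11, 105, 71, 22)
  -> after ReLU: (11, 105, 71, 22)
Output shape: (11, 105, 35, 11)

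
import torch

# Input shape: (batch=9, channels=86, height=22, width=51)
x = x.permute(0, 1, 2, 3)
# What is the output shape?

Input shape: (9, 86, 22, 51)
Output shape: (9, 86, 22, 51)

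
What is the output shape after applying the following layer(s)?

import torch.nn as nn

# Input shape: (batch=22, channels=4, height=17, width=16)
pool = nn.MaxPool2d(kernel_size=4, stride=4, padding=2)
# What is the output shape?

Input shape: (22, 4, 17, 16)
Output shape: (22, 4, 5, 5)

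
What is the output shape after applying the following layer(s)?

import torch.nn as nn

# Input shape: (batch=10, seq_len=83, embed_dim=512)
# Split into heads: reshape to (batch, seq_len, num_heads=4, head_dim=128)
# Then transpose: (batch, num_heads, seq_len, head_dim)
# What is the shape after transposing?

Input shape: (10, 83, 512)
  -> after reshape: (10, 83, 4, 128)
Output shape: (10, 4, 83, 128)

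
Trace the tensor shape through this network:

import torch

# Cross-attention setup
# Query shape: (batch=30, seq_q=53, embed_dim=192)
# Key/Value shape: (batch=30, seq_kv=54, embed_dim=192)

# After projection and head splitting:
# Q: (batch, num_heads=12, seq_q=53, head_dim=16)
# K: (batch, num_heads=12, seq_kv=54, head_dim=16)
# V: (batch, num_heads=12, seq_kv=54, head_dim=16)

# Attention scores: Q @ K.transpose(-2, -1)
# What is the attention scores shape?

Input shape: (30, 53, 192)
Output shape: (30, 12, 53, 54)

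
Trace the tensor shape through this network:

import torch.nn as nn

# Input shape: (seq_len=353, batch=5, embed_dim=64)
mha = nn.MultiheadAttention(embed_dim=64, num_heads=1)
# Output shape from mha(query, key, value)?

Input shape: (353, 5, 64)
Output shape: (353, 5, 64)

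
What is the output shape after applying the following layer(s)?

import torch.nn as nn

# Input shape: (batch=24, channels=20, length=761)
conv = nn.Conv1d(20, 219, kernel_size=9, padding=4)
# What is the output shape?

Input shape: (24, 20, 761)
Output shape: (24, 219, 761)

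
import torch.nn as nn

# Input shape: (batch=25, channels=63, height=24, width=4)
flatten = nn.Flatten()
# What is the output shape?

Input shape: (25, 63, 24, 4)
Output shape: (25, 6048)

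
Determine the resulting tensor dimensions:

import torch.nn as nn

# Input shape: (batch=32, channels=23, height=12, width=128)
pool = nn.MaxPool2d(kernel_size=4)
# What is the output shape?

Input shape: (32, 23, 12, 128)
Output shape: (32, 23, 3, 32)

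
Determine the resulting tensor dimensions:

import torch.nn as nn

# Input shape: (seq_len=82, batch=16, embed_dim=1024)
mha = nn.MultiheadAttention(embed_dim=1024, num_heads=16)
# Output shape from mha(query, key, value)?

Input shape: (82, 16, 1024)
Output shape: (82, 16, 1024)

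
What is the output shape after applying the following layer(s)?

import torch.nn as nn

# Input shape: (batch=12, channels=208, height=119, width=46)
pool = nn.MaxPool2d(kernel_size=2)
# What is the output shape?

Input shape: (12, 208, 119, 46)
Output shape: (12, 208, 59, 23)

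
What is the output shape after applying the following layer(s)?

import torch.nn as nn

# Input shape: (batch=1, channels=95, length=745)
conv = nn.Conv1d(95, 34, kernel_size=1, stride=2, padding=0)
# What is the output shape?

Input shape: (1, 95, 745)
Output shape: (1, 34, 373)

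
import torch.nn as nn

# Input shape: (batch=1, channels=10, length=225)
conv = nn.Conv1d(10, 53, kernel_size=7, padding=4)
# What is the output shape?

Input shape: (1, 10, 225)
Output shape: (1, 53, 227)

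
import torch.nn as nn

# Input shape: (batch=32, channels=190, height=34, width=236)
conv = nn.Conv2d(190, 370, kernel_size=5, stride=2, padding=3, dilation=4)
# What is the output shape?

Input shape: (32, 190, 34, 236)
Output shape: (32, 370, 12, 113)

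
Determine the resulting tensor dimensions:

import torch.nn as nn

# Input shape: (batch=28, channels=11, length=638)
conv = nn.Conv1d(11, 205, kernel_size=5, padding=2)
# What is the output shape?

Input shape: (28, 11, 638)
Output shape: (28, 205, 638)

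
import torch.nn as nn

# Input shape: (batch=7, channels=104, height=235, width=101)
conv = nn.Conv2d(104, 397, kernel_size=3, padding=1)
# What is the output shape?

Input shape: (7, 104, 235, 101)
Output shape: (7, 397, 235, 101)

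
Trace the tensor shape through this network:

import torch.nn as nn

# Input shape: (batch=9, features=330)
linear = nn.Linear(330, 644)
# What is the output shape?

Input shape: (9, 330)
Output shape: (9, 644)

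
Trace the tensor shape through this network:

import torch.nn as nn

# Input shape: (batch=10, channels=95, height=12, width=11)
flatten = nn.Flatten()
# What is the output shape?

Input shape: (10, 95, 12, 11)
Output shape: (10, 12540)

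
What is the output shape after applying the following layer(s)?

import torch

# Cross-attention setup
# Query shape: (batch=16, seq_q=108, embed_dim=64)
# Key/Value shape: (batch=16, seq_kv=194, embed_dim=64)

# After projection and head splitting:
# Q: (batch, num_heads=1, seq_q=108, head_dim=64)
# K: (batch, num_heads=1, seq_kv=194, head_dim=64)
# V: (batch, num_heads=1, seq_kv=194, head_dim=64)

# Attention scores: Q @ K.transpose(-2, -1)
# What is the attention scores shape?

Input shape: (16, 108, 64)
Output shape: (16, 1, 108, 194)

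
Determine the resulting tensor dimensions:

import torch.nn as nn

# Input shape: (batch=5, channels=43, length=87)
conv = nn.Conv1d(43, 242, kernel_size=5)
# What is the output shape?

Input shape: (5, 43, 87)
Output shape: (5, 242, 83)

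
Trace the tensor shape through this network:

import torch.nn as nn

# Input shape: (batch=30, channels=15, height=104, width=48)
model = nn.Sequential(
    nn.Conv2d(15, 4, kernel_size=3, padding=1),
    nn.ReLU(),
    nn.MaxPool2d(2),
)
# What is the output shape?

Input shape: (30, 15, 104, 48)
  -> after Conv2d: (30, 4, 104, 48)
  -> after ReLU: (30, 4, 104, 48)
Output shape: (30, 4, 52, 24)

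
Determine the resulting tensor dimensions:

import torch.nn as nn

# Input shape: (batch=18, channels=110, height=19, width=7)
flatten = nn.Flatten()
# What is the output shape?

Input shape: (18, 110, 19, 7)
Output shape: (18, 14630)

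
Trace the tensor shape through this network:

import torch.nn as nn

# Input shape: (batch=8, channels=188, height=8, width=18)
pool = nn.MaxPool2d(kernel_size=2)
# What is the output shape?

Input shape: (8, 188, 8, 18)
Output shape: (8, 188, 4, 9)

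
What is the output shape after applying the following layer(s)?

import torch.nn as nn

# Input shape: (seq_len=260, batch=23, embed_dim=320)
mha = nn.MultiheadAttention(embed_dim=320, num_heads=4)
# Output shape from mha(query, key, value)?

Input shape: (260, 23, 320)
Output shape: (260, 23, 320)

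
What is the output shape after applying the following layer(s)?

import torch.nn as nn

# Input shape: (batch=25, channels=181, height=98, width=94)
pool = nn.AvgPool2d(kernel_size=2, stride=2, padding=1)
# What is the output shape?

Input shape: (25, 181, 98, 94)
Output shape: (25, 181, 50, 48)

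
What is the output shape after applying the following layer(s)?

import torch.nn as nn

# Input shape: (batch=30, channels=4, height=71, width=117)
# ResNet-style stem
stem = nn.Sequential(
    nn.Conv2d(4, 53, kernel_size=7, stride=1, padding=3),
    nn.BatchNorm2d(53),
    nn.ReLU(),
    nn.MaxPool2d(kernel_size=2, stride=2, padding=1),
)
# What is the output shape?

Input shape: (30, 4, 71, 117)
  -> after Conv2d 7x7 stride=1: (30, 53, 71, 117)
Output shape: (30, 53, 36, 59)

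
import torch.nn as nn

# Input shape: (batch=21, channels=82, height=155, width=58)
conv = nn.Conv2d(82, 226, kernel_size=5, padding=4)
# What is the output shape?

Input shape: (21, 82, 155, 58)
Output shape: (21, 226, 159, 62)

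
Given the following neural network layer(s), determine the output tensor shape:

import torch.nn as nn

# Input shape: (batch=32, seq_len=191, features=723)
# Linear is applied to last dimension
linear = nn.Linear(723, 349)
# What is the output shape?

Input shape: (32, 191, 723)
Output shape: (32, 191, 349)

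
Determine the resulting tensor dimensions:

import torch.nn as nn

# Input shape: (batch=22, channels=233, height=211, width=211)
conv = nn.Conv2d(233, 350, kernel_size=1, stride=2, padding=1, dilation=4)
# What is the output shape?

Input shape: (22, 233, 211, 211)
Output shape: (22, 350, 107, 107)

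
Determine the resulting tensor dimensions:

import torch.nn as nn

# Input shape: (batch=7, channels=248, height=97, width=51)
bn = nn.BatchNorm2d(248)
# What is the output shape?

Input shape: (7, 248, 97, 51)
Output shape: (7, 248, 97, 51)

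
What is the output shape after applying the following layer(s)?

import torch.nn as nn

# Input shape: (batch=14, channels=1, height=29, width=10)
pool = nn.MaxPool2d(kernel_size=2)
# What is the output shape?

Input shape: (14, 1, 29, 10)
Output shape: (14, 1, 14, 5)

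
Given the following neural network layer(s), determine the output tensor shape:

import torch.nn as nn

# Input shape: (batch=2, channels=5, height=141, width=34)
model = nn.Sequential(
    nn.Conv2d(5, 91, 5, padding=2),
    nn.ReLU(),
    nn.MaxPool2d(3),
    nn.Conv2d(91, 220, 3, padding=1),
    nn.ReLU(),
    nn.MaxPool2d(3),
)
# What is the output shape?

Input shape: (2, 5, 141, 34)
  -> after first Conv2d: (2, 91, 141, 34)
  -> after first MaxPool2d: (2, 91, 47, 11)
  -> after second Conv2d: (2, 220, 47, 11)
Output shape: (2, 220, 15, 3)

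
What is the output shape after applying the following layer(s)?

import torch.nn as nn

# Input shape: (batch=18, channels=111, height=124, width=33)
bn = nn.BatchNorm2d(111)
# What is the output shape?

Input shape: (18, 111, 124, 33)
Output shape: (18, 111, 124, 33)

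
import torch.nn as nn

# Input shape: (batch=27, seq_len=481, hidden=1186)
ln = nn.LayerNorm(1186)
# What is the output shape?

Input shape: (27, 481, 1186)
Output shape: (27, 481, 1186)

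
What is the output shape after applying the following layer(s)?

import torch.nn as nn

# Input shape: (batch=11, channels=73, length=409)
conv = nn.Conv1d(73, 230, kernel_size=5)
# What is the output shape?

Input shape: (11, 73, 409)
Output shape: (11, 230, 405)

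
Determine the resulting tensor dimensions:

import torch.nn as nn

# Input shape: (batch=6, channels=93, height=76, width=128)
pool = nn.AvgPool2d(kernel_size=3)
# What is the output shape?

Input shape: (6, 93, 76, 128)
Output shape: (6, 93, 25, 42)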